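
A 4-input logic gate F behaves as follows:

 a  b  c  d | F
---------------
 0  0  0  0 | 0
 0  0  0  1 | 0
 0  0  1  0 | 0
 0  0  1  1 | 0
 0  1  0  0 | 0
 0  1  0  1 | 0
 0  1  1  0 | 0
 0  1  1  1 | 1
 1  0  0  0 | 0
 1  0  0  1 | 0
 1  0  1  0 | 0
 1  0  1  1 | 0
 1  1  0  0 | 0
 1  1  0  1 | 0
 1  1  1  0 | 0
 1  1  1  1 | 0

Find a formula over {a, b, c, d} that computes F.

F is 1 on exactly one input, (0,1,1,1), whose minterm is ¬a·b·c·d. So F is just that conjunction.

F(a, b, c, d) = ((~a & b) & c) & d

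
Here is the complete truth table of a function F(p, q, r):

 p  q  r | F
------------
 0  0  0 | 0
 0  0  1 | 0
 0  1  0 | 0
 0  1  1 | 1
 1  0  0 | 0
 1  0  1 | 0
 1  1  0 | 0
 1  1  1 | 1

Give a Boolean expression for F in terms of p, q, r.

F=1 on 2 inputs: (0,1,1), (1,1,1). Reading each as a conjunction of literals (¬p·q·r, p·q·r) and taking the OR gives the canonical DNF.

F(p, q, r) = ((~p & q) & r) | ((p & q) & r)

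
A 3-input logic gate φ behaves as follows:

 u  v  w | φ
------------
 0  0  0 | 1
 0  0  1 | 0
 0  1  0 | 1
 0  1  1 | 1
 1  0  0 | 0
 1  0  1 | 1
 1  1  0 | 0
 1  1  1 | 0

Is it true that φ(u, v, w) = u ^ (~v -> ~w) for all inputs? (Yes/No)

Test each input against both φ and the formula:
  u=0, v=0, w=0: formula gives 1, φ = 1 ✓
  u=0, v=0, w=1: formula gives 0, φ = 0 ✓
  u=0, v=1, w=0: formula gives 1, φ = 1 ✓
  u=0, v=1, w=1: formula gives 1, φ = 1 ✓
  u=1, v=0, w=0: formula gives 0, φ = 0 ✓
  …and likewise for the remaining 3 rows.
Every row agrees, so the formula is equivalent.

Yes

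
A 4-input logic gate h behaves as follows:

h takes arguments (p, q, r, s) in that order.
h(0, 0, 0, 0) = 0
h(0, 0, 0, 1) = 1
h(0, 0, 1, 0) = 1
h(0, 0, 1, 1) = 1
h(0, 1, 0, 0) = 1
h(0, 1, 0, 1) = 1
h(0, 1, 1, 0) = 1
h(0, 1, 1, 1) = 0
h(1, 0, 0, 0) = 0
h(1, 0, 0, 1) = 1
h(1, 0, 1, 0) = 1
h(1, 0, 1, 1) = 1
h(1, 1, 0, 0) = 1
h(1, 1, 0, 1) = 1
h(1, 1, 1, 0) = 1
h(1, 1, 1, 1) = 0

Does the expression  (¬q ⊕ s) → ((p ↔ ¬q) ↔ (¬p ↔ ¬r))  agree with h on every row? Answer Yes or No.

Test each input against both h and the formula:
  p=0, q=0, r=0, s=0: formula gives 0, h = 0 ✓
  p=0, q=0, r=0, s=1: formula gives 1, h = 1 ✓
  p=0, q=0, r=1, s=0: formula gives 1, h = 1 ✓
  p=0, q=0, r=1, s=1: formula gives 1, h = 1 ✓
  … (the remaining 12 rows also agree.)
Every row agrees, so the formula is equivalent.

Yes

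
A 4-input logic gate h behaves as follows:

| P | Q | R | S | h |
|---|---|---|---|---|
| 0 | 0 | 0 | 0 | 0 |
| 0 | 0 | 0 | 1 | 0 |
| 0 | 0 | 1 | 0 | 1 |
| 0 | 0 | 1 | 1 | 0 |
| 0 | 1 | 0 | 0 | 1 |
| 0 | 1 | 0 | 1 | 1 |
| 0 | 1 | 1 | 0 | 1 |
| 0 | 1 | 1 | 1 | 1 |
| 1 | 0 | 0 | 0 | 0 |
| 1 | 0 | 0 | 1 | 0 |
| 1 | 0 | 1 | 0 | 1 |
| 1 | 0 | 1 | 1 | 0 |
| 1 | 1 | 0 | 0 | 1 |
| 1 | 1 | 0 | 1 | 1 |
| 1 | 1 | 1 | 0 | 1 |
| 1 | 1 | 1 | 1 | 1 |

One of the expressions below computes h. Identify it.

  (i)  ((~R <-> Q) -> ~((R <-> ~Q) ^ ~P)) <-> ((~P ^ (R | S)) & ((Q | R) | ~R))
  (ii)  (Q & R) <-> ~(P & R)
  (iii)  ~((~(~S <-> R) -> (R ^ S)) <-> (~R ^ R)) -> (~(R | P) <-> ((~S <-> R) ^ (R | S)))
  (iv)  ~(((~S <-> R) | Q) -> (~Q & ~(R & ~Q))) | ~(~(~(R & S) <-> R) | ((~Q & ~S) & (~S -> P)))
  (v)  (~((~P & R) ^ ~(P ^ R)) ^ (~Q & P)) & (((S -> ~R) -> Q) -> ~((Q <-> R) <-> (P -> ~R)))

iv

(i) fails at (0,0,0,0): the formula yields 1, h is 0.
(ii) fails at (0,0,1,0): the formula yields 0, h is 1.
(iii) fails at (0,0,0,1): the formula yields 1, h is 0.
(v) fails at (0,0,1,0): the formula yields 0, h is 1.
(iv) is the remaining candidate, and it agrees with h on all 16 inputs.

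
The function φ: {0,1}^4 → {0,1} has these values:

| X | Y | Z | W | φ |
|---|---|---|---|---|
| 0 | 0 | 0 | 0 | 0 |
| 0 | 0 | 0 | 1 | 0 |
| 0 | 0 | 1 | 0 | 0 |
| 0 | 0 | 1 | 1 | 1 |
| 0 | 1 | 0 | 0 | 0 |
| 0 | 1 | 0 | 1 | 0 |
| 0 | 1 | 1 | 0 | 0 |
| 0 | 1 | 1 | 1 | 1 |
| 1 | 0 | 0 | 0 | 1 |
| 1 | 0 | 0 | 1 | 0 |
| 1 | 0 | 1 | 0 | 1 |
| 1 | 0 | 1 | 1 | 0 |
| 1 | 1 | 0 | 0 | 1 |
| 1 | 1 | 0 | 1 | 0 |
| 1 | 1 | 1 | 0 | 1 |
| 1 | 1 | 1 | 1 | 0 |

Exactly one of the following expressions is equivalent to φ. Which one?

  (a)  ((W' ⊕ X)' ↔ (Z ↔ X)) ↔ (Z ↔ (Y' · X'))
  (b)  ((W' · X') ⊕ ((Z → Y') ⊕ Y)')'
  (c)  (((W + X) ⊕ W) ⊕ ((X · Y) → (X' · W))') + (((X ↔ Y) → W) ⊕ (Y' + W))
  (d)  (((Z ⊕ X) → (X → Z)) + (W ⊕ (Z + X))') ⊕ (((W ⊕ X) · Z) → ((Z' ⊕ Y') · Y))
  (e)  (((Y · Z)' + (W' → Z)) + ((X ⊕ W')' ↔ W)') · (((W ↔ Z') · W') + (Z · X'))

(a): at (0,0,0,0) it gives 1, but φ = 0 — eliminated.
(b): at (0,0,0,1) it gives 1, but φ = 0 — eliminated.
(c): at (0,0,0,0) it gives 1, but φ = 0 — eliminated.
(e): at (0,0,1,0) it gives 1, but φ = 0 — eliminated.
(d) is the remaining candidate, and it agrees with φ on all 16 inputs.

d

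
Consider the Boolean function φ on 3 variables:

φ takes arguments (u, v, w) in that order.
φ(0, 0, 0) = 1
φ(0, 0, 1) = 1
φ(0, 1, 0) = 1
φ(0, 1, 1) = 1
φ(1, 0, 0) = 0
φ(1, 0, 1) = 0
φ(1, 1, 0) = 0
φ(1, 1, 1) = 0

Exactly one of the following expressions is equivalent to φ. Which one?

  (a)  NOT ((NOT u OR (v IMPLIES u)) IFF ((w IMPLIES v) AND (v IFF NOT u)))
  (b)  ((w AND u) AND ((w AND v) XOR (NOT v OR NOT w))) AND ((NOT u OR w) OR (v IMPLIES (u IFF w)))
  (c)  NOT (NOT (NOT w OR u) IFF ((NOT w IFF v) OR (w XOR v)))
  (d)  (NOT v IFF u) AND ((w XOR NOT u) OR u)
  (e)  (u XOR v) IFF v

e

(a) fails at (0,1,0): the formula yields 0, φ is 1.
(b) fails at (0,0,0): the formula yields 0, φ is 1.
(c) fails at (0,0,0): the formula yields 0, φ is 1.
(d) fails at (0,0,0): the formula yields 0, φ is 1.
(e) is the remaining candidate, and it agrees with φ on all 8 inputs.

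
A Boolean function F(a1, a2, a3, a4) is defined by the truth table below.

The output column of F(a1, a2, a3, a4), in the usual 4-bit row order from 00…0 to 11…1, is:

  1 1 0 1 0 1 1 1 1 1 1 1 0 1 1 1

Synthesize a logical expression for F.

F(a1, a2, a3, a4) = not (((((not a1 and not a2) and a3) and not a4) or (((not a1 and a2) and not a3) and not a4)) or (((a1 and a2) and not a3) and not a4))

F is 0 on only 3 rows — (0,0,1,0), (0,1,0,0), (1,1,0,0). Writing each as a minterm (¬a1·¬a2·a3·¬a4, ¬a1·a2·¬a3·¬a4, a1·a2·¬a3·¬a4) and OR-ing them characterizes exactly where F=0, so F is the negation of that disjunction.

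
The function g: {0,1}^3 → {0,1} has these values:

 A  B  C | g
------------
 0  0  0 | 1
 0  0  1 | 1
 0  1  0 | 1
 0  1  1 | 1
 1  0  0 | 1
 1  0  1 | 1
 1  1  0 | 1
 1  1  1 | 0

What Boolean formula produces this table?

The output is 0 only when every input is 1 — NAND of all inputs.

g(A, B, C) = ¬((A ∧ B) ∧ C)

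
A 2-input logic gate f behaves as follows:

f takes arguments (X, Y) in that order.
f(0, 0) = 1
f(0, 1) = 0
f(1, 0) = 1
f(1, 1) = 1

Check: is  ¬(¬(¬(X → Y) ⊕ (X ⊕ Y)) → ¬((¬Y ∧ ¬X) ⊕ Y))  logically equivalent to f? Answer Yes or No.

Evaluate ¬(¬(¬(X → Y) ⊕ (X ⊕ Y)) → ¬((¬Y ∧ ¬X) ⊕ Y)) on each row and compare to f:
  X=0, Y=0: formula gives 1, f = 1 ✓
  X=0, Y=1: formula gives 0, f = 0 ✓
  X=1, Y=0: formula gives 0, but f = 1 ✗
Since they disagree at (1,0), the expression is not a correct formula for f.

No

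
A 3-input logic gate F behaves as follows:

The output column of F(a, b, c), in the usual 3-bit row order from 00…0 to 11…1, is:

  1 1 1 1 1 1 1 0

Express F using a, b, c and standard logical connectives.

F(a, b, c) = ¬((a ∧ b) ∧ c)

The output is 0 only when every input is 1 — NAND of all inputs.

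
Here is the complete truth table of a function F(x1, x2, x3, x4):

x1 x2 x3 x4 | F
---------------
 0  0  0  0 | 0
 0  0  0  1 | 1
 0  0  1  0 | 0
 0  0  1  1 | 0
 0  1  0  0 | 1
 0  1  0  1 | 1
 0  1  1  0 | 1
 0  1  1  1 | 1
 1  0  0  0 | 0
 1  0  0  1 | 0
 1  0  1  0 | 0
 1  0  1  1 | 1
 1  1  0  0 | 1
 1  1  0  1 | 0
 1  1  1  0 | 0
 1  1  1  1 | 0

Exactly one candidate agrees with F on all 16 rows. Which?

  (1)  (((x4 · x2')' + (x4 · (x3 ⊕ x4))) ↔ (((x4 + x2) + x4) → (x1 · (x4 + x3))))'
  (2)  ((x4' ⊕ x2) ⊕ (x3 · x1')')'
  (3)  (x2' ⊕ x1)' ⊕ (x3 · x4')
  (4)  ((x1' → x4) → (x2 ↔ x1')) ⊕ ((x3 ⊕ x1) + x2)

(2) fails at (0,0,0,0): the formula yields 1, F is 0.
(3) fails at (0,0,0,1): the formula yields 0, F is 1.
(4) fails at (0,0,0,0): the formula yields 1, F is 0.
(1) is the remaining candidate, and it agrees with F on all 16 inputs.

1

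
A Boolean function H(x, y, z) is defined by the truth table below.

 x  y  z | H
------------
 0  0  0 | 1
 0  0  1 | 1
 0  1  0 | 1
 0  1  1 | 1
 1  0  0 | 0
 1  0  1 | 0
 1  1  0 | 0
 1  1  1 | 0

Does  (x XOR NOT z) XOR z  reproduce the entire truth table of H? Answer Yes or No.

Check the formula against H row by row:
  x=0, y=0, z=0: formula gives 1, H = 1 ✓
  x=0, y=0, z=1: formula gives 1, H = 1 ✓
  x=0, y=1, z=0: formula gives 1, H = 1 ✓
  x=0, y=1, z=1: formula gives 1, H = 1 ✓
  x=1, y=0, z=0: formula gives 0, H = 0 ✓
  …and likewise for the remaining 3 rows.
All 8 rows match — the expression computes H exactly.

Yes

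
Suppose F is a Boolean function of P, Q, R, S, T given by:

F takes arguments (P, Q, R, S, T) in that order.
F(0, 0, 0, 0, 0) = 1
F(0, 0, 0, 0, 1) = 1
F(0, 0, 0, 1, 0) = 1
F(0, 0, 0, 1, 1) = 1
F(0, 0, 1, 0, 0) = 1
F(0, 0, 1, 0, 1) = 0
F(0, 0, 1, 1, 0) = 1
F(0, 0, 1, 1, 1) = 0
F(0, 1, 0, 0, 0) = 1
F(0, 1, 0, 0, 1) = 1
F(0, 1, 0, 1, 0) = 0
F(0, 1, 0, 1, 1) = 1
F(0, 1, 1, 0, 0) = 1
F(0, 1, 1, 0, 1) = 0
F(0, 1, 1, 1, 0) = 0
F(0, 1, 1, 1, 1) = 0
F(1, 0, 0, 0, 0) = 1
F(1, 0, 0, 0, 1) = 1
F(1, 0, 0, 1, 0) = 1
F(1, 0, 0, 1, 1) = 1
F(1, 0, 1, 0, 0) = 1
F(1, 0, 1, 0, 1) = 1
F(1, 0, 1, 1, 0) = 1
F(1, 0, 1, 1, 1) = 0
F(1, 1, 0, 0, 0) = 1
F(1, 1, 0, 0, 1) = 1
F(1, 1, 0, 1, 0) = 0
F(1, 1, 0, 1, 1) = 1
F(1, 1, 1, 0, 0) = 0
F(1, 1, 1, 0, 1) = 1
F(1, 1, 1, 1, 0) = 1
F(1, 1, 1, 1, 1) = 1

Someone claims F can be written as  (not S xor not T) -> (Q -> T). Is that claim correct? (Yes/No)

Test each input against both F and the formula:
  P=0, Q=0, R=0, S=0, T=0: formula gives 1, F = 1 ✓
  P=0, Q=0, R=0, S=0, T=1: formula gives 1, F = 1 ✓
  P=0, Q=0, R=0, S=1, T=0: formula gives 1, F = 1 ✓
  P=0, Q=0, R=0, S=1, T=1: formula gives 1, F = 1 ✓
  …
  P=0, Q=0, R=1, S=0, T=1: formula gives 1, but F = 0 ✗
Since they disagree at (0,0,1,0,1), the expression is not a correct formula for F.

No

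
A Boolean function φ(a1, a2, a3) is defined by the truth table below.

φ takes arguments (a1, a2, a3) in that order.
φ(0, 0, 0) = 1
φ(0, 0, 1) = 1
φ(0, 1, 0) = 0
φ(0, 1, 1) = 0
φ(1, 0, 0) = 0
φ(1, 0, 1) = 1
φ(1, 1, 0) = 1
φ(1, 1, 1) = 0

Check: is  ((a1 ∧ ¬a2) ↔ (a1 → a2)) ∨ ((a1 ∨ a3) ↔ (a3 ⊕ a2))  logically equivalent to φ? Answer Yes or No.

Yes

Check the formula against φ row by row:
  a1=0, a2=0, a3=0: formula gives 1, φ = 1 ✓
  a1=0, a2=0, a3=1: formula gives 1, φ = 1 ✓
  a1=0, a2=1, a3=0: formula gives 0, φ = 0 ✓
  a1=0, a2=1, a3=1: formula gives 0, φ = 0 ✓
  a1=1, a2=0, a3=0: formula gives 0, φ = 0 ✓
  … (the remaining 3 rows also agree.)
Every row agrees, so the formula is equivalent.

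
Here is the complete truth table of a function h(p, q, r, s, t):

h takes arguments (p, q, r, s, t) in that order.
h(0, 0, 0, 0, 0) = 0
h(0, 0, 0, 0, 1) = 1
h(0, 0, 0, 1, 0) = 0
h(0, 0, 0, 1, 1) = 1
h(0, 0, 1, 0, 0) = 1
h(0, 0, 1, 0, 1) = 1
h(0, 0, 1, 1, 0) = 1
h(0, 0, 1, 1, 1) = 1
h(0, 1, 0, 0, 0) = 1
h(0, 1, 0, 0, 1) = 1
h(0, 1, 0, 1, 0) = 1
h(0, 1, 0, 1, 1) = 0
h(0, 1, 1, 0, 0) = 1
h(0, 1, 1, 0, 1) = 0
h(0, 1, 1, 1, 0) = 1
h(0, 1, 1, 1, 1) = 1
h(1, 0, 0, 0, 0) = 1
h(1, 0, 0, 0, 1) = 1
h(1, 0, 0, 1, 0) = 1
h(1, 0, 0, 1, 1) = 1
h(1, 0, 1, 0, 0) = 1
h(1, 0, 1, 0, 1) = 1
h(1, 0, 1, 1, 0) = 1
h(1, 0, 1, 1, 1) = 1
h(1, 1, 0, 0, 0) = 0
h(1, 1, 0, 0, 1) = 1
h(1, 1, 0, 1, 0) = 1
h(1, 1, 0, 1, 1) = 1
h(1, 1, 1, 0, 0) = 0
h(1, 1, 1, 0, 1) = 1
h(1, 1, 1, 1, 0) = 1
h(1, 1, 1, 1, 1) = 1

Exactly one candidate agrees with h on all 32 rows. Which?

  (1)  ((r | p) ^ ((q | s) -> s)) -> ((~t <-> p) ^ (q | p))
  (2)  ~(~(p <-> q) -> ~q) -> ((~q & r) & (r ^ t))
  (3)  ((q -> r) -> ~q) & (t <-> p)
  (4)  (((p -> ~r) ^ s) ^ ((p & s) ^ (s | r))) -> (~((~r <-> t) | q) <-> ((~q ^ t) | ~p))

(2): at (0,0,0,0,0) it gives 1, but h = 0 — eliminated.
(3): at (0,0,0,0,0) it gives 1, but h = 0 — eliminated.
(4): at (0,0,0,0,0) it gives 1, but h = 0 — eliminated.
That leaves (1). Evaluating it on every row reproduces the table of h exactly.

1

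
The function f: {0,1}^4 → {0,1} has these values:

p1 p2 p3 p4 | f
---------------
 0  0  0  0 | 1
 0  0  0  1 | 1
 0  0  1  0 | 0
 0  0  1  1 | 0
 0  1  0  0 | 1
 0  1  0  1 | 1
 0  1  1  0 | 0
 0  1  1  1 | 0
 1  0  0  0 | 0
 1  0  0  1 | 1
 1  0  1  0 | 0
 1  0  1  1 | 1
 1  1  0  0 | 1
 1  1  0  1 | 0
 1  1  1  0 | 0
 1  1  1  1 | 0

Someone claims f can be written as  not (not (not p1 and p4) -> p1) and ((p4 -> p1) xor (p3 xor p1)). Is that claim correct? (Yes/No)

No

Evaluate not (not (not p1 and p4) -> p1) and ((p4 -> p1) xor (p3 xor p1)) on each row and compare to f:
  p1=0, p2=0, p3=0, p4=0: formula gives 1, f = 1 ✓
  p1=0, p2=0, p3=0, p4=1: formula gives 0, but f = 1 ✗
Row (0,0,0,1) is a counterexample, so the formula is not equivalent to f.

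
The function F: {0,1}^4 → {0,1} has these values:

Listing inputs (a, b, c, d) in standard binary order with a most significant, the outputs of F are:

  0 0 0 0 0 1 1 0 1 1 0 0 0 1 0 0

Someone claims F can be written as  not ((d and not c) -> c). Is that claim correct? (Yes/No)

Evaluate not ((d and not c) -> c) on each row and compare to F:
  a=0, b=0, c=0, d=0: formula gives 0, F = 0 ✓
  a=0, b=0, c=0, d=1: formula gives 1, but F = 0 ✗
Row (0,0,0,1) is a counterexample, so the formula is not equivalent to F.

No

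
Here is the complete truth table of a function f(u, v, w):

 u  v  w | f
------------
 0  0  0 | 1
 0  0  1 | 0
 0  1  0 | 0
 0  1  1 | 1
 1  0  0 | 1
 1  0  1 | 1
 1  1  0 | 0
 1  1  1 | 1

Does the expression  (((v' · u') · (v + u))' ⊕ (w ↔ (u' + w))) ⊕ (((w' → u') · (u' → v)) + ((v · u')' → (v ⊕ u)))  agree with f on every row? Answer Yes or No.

Yes

Test each input against both f and the formula:
  u=0, v=0, w=0: formula gives 1, f = 1 ✓
  u=0, v=0, w=1: formula gives 0, f = 0 ✓
  u=0, v=1, w=0: formula gives 0, f = 0 ✓
  u=0, v=1, w=1: formula gives 1, f = 1 ✓
  u=1, v=0, w=0: formula gives 1, f = 1 ✓
  …and likewise for the remaining 3 rows.
Every row agrees, so the formula is equivalent.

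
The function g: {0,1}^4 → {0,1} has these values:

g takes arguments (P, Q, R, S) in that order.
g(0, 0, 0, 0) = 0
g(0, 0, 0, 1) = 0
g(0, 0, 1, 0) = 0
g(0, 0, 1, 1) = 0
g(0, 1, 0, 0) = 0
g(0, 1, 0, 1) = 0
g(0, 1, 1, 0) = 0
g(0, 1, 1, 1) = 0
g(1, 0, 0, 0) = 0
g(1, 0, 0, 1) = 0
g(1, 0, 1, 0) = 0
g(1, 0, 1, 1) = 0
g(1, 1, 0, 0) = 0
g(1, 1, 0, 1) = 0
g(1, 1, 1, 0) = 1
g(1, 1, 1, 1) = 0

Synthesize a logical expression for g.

Only row (1,1,1,0) gives 1. That row's minterm P·Q·R·¬S is g directly.

g(P, Q, R, S) = ((P · Q) · R) · S'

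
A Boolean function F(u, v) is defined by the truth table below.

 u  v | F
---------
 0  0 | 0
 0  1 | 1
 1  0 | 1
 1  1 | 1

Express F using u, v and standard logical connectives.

The output is 1 whenever at least one input is 1 — the OR of all inputs.

F(u, v) = u ∨ v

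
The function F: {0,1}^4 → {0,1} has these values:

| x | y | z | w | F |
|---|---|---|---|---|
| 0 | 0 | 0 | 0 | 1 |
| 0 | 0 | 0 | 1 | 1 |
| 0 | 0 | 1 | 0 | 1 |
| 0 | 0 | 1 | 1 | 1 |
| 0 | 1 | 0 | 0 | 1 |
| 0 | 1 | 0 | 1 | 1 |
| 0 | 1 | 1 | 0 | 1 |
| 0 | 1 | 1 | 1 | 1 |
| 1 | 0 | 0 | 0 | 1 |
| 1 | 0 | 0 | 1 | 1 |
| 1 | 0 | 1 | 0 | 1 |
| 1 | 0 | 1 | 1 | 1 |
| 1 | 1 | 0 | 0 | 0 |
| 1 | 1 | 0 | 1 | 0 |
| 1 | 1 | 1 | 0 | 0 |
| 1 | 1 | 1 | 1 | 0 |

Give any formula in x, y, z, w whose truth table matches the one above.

F(x, y, z, w) = ((((((x · y) · z') · w') + (((x · y) · z') · w)) + (((x · y) · z) · w')) + (((x · y) · z) · w))'

The 0-rows are (1,1,0,0), (1,1,0,1), (1,1,1,0), (1,1,1,1). Take each as a conjunction (x·y·¬z·¬w, x·y·¬z·w, x·y·z·¬w, x·y·z·w), form their disjunction, and complement — that gives a formula that is 1 everywhere F is.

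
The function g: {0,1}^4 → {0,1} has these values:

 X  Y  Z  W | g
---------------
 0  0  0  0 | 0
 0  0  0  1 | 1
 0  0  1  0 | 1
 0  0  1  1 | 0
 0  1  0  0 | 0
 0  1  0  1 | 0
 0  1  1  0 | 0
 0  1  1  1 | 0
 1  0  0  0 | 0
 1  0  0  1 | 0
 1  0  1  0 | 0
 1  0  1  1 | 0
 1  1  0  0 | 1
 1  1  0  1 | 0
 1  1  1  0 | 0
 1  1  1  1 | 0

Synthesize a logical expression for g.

g(X, Y, Z, W) = ((((¬X ∧ ¬Y) ∧ ¬Z) ∧ W) ∨ (((¬X ∧ ¬Y) ∧ Z) ∧ ¬W)) ∨ (((X ∧ Y) ∧ ¬Z) ∧ ¬W)

The 1-rows are (0,0,0,1), (0,0,1,0), (1,1,0,0). Each contributes one minterm — ¬X·¬Y·¬Z·W; ¬X·¬Y·Z·¬W; X·Y·¬Z·¬W — and their disjunction is a sum-of-products form of g.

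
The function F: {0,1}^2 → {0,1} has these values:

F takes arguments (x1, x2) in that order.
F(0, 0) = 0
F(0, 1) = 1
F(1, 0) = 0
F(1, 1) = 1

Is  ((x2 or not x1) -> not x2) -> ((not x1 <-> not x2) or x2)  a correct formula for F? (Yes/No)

No

Check the formula against F row by row:
  x1=0, x2=0: formula gives 1, but F = 0 ✗
A single disagreement suffices: at (0,0) they differ, so the formula does not compute F.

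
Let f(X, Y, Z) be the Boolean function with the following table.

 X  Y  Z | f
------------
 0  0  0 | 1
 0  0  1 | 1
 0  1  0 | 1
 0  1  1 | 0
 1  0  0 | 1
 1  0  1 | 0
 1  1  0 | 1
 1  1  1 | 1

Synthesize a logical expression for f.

The 0-rows are (0,1,1), (1,0,1). Take each as a conjunction (¬X·Y·Z, X·¬Y·Z), form their disjunction, and complement — that gives a formula that is 1 everywhere f is.

f(X, Y, Z) = ¬(((¬X ∧ Y) ∧ Z) ∨ ((X ∧ ¬Y) ∧ Z))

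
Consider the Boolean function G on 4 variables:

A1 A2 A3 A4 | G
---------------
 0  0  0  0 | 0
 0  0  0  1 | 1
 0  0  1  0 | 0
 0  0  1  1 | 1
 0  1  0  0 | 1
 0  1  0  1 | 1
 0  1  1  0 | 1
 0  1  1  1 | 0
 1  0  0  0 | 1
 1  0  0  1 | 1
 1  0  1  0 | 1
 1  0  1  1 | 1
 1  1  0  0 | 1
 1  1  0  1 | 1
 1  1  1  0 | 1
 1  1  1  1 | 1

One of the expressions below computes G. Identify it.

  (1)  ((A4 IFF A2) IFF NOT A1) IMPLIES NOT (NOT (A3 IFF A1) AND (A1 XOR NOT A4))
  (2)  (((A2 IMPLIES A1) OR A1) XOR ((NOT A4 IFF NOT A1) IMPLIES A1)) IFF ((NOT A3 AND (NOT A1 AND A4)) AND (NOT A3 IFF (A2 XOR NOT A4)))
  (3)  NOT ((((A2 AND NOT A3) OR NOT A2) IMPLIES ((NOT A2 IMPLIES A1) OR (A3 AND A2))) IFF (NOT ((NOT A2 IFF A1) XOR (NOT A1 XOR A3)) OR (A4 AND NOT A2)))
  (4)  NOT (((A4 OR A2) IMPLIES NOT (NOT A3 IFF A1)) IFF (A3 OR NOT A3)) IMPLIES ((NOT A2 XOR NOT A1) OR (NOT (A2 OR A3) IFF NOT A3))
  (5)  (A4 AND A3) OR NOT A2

2

(1) fails at (0,0,0,0): the formula yields 1, G is 0.
(3) fails at (0,0,1,0): the formula yields 1, G is 0.
(4) fails at (0,0,0,0): the formula yields 1, G is 0.
(5) fails at (0,0,0,0): the formula yields 1, G is 0.
Only (2) survives; checking it on all 16 rows confirms it matches G.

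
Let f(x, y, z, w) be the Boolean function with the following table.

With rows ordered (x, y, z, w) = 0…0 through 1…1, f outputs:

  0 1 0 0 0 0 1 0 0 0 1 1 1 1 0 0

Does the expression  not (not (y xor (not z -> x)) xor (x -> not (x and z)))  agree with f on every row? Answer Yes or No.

No

Test each input against both f and the formula:
  x=0, y=0, z=0, w=0: formula gives 1, but f = 0 ✗
Row (0,0,0,0) is a counterexample, so the formula is not equivalent to f.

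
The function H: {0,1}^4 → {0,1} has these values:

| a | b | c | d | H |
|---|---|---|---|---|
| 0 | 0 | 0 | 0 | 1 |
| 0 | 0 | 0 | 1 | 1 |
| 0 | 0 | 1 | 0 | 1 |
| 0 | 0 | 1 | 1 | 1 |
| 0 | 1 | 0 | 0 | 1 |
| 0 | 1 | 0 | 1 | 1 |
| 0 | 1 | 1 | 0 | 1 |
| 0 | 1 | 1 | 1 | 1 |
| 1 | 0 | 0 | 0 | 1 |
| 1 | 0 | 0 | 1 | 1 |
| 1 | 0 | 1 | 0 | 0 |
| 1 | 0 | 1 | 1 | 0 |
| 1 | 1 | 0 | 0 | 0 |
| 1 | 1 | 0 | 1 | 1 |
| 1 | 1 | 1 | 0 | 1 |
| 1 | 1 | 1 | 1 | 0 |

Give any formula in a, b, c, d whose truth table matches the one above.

H is 0 on only 4 rows — (1,0,1,0), (1,0,1,1), (1,1,0,0), (1,1,1,1). Writing each as a minterm (a·¬b·c·¬d, a·¬b·c·d, a·b·¬c·¬d, a·b·c·d) and OR-ing them characterizes exactly where H=0, so H is the negation of that disjunction.

H(a, b, c, d) = ((((((a · b') · c) · d') + (((a · b') · c) · d)) + (((a · b) · c') · d')) + (((a · b) · c) · d))'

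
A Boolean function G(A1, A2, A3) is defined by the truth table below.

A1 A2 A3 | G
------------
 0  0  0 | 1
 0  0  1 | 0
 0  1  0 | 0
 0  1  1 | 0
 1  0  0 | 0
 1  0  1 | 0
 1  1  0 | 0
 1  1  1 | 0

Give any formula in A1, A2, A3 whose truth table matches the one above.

The output is 1 only when every input is 0 — NOR of all inputs.

G(A1, A2, A3) = not ((A1 or A2) or A3)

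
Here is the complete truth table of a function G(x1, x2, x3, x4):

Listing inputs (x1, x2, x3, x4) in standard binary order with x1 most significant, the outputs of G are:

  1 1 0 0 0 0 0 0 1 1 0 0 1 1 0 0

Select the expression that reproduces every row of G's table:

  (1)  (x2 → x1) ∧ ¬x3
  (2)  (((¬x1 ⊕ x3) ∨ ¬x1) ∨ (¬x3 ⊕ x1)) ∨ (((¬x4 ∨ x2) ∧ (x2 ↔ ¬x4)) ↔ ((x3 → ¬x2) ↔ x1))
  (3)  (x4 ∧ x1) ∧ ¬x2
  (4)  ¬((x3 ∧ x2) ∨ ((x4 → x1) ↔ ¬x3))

(2): at (0,0,1,0) it gives 1, but G = 0 — eliminated.
(3): at (0,0,0,0) it gives 0, but G = 1 — eliminated.
(4): at (0,0,0,0) it gives 0, but G = 1 — eliminated.
Only (1) survives; checking it on all 16 rows confirms it matches G.

1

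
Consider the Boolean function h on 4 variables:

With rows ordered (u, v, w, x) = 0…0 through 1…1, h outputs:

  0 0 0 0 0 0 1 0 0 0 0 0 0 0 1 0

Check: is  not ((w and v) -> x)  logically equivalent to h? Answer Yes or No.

Check the formula against h row by row:
  u=0, v=0, w=0, x=0: formula gives 0, h = 0 ✓
  u=0, v=0, w=0, x=1: formula gives 0, h = 0 ✓
  u=0, v=0, w=1, x=0: formula gives 0, h = 0 ✓
  u=0, v=0, w=1, x=1: formula gives 0, h = 0 ✓
  … (the remaining 12 rows also agree.)
No disagreement on any input; they are logically equivalent.

Yes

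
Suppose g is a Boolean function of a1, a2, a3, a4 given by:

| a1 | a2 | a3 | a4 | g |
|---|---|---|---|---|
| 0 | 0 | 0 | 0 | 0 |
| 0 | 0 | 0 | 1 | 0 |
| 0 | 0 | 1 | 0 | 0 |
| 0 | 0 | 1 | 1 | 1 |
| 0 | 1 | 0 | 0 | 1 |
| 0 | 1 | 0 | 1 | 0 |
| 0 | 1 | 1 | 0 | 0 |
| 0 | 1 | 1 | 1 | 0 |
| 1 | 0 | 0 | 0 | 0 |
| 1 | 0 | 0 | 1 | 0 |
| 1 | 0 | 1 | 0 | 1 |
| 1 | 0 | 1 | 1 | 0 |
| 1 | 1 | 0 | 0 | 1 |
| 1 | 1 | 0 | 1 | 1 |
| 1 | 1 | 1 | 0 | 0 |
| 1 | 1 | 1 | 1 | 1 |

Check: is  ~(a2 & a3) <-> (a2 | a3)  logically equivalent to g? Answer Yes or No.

No

Evaluate ~(a2 & a3) <-> (a2 | a3) on each row and compare to g:
  a1=0, a2=0, a3=0, a4=0: formula gives 0, g = 0 ✓
  a1=0, a2=0, a3=0, a4=1: formula gives 0, g = 0 ✓
  a1=0, a2=0, a3=1, a4=0: formula gives 1, but g = 0 ✗
Row (0,0,1,0) is a counterexample, so the formula is not equivalent to g.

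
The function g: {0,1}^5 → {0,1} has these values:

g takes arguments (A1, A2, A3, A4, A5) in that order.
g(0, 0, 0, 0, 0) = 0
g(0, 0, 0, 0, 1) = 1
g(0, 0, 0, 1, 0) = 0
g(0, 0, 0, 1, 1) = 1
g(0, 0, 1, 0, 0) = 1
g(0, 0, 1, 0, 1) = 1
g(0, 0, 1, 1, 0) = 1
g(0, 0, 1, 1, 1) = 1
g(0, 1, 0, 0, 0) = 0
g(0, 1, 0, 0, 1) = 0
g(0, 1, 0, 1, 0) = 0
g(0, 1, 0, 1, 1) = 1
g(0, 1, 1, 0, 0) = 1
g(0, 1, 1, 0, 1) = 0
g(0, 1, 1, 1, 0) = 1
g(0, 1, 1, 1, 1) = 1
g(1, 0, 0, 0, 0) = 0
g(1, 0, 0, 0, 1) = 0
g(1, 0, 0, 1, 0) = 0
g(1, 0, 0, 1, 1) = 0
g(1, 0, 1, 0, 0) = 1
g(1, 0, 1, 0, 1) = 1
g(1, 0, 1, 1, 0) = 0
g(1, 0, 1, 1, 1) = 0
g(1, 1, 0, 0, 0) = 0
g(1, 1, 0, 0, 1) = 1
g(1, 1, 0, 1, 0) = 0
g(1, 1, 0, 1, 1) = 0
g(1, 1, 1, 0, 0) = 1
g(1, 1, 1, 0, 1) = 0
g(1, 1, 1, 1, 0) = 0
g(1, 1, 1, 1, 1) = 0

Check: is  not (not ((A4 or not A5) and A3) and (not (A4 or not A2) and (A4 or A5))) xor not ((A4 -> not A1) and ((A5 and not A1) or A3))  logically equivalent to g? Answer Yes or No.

Yes

Check the formula against g row by row:
  A1=0, A2=0, A3=0, A4=0, A5=0: formula gives 0, g = 0 ✓
  A1=0, A2=0, A3=0, A4=0, A5=1: formula gives 1, g = 1 ✓
  A1=0, A2=0, A3=0, A4=1, A5=0: formula gives 0, g = 0 ✓
  A1=0, A2=0, A3=0, A4=1, A5=1: formula gives 1, g = 1 ✓
  … (the remaining 28 rows also agree.)
No disagreement on any input; they are logically equivalent.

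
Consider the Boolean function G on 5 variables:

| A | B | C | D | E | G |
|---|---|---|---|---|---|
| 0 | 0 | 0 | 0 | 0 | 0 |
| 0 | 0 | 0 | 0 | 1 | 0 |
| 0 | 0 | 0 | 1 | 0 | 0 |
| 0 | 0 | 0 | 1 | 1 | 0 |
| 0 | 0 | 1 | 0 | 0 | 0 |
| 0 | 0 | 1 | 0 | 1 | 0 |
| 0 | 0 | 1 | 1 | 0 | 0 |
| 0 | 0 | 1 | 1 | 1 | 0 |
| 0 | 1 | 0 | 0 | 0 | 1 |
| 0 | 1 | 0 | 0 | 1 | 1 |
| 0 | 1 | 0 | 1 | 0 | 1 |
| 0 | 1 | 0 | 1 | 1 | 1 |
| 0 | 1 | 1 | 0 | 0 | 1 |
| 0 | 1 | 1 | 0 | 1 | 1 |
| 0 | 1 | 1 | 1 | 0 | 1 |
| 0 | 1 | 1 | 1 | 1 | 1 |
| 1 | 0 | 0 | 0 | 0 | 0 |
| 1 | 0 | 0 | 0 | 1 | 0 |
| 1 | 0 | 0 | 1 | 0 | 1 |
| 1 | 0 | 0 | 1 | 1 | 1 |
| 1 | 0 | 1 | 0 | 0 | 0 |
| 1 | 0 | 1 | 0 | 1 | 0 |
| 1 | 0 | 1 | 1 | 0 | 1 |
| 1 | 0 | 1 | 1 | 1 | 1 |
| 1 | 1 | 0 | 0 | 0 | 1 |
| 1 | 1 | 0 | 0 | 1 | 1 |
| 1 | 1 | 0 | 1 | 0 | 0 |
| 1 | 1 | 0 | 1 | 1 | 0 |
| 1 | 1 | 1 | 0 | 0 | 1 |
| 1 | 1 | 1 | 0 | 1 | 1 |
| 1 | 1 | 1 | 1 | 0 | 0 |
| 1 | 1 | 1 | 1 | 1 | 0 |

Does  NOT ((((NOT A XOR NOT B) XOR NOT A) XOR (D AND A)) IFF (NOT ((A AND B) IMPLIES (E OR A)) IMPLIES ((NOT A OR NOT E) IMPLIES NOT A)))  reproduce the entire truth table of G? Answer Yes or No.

Yes

Test each input against both G and the formula:
  A=0, B=0, C=0, D=0, E=0: formula gives 0, G = 0 ✓
  A=0, B=0, C=0, D=0, E=1: formula gives 0, G = 0 ✓
  A=0, B=0, C=0, D=1, E=0: formula gives 0, G = 0 ✓
  A=0, B=0, C=0, D=1, E=1: formula gives 0, G = 0 ✓
  … (the remaining 28 rows also agree.)
Every row agrees, so the formula is equivalent.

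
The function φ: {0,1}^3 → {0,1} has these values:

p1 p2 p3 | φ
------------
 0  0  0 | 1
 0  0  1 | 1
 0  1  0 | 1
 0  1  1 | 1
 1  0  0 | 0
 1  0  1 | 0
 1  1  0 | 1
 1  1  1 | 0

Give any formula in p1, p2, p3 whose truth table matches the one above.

φ is 0 on only 3 rows — (1,0,0), (1,0,1), (1,1,1). Writing each as a minterm (p1·¬p2·¬p3, p1·¬p2·p3, p1·p2·p3) and OR-ing them characterizes exactly where φ=0, so φ is the negation of that disjunction.

φ(p1, p2, p3) = ~((((p1 & ~p2) & ~p3) | ((p1 & ~p2) & p3)) | ((p1 & p2) & p3))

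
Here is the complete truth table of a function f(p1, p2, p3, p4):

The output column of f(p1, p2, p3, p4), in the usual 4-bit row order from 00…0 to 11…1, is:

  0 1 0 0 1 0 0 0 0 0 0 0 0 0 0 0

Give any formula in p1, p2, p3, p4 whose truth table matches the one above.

f(p1, p2, p3, p4) = (((~p1 & ~p2) & ~p3) & p4) | (((~p1 & p2) & ~p3) & ~p4)

The 1-rows are (0,0,0,1), (0,1,0,0). Each contributes one minterm — ¬p1·¬p2·¬p3·p4; ¬p1·p2·¬p3·¬p4 — and their disjunction is a sum-of-products form of f.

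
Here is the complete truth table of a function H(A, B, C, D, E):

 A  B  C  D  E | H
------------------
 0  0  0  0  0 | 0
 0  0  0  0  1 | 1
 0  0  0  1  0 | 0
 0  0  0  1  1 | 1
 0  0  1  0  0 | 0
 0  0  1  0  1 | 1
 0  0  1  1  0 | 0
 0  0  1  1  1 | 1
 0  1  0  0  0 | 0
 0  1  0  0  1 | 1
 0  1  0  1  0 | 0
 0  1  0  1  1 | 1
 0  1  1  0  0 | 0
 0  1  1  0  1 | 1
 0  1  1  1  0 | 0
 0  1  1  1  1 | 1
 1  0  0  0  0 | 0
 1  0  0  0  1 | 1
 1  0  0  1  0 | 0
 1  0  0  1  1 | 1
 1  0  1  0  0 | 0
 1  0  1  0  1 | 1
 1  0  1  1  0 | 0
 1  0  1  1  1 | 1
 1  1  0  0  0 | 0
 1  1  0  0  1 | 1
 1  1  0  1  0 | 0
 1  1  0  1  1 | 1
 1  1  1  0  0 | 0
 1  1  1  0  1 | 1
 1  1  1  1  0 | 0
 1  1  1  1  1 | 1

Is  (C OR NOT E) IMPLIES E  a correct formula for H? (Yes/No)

Yes

Check the formula against H row by row:
  A=0, B=0, C=0, D=0, E=0: formula gives 0, H = 0 ✓
  A=0, B=0, C=0, D=0, E=1: formula gives 1, H = 1 ✓
  A=0, B=0, C=0, D=1, E=0: formula gives 0, H = 0 ✓
  A=0, B=0, C=0, D=1, E=1: formula gives 1, H = 1 ✓
  …and likewise for the remaining 28 rows.
No disagreement on any input; they are logically equivalent.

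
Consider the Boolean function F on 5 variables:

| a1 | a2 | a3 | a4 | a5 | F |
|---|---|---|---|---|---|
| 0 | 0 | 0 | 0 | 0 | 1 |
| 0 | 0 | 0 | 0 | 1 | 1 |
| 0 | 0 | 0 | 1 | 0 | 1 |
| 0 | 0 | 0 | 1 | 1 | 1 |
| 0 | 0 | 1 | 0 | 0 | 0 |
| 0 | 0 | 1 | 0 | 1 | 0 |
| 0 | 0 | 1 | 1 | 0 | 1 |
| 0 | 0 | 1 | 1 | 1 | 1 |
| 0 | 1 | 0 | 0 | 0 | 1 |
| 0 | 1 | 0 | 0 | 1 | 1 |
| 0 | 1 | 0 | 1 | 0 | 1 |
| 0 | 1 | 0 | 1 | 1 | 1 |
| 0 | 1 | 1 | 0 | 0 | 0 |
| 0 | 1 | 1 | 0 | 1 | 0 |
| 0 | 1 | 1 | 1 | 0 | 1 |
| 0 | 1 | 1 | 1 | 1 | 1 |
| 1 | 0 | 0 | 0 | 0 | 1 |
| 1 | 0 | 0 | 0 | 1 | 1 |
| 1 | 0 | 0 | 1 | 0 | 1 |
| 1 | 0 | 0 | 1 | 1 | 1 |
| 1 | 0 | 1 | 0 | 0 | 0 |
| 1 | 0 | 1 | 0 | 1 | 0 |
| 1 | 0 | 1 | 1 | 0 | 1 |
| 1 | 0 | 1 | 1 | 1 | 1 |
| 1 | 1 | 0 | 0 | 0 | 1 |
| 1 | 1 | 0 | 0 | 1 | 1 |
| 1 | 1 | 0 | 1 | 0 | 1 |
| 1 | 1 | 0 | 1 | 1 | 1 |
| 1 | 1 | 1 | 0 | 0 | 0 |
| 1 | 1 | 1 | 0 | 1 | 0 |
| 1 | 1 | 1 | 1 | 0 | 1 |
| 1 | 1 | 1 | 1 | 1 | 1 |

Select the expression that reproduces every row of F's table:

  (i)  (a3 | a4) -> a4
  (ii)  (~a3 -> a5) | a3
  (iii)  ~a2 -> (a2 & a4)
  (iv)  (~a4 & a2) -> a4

i

(ii) disagrees with F on (0,0,0,0,0) (formula → 0, table → 1); rule it out.
(iii) disagrees with F on (0,0,0,0,0) (formula → 0, table → 1); rule it out.
(iv) disagrees with F on (0,0,1,0,0) (formula → 1, table → 0); rule it out.
(i) is the remaining candidate, and it agrees with F on all 32 inputs.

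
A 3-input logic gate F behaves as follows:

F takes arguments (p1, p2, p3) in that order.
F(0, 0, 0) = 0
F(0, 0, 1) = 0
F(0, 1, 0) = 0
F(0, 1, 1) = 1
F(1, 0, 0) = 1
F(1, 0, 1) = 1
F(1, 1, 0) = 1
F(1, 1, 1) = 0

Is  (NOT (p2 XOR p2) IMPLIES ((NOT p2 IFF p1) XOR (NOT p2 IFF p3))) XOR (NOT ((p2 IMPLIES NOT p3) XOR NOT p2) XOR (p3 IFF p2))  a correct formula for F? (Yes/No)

Yes

Test each input against both F and the formula:
  p1=0, p2=0, p3=0: formula gives 0, F = 0 ✓
  p1=0, p2=0, p3=1: formula gives 0, F = 0 ✓
  p1=0, p2=1, p3=0: formula gives 0, F = 0 ✓
  p1=0, p2=1, p3=1: formula gives 1, F = 1 ✓
  p1=1, p2=0, p3=0: formula gives 1, F = 1 ✓
  …and likewise for the remaining 3 rows.
All 8 rows match — the expression computes F exactly.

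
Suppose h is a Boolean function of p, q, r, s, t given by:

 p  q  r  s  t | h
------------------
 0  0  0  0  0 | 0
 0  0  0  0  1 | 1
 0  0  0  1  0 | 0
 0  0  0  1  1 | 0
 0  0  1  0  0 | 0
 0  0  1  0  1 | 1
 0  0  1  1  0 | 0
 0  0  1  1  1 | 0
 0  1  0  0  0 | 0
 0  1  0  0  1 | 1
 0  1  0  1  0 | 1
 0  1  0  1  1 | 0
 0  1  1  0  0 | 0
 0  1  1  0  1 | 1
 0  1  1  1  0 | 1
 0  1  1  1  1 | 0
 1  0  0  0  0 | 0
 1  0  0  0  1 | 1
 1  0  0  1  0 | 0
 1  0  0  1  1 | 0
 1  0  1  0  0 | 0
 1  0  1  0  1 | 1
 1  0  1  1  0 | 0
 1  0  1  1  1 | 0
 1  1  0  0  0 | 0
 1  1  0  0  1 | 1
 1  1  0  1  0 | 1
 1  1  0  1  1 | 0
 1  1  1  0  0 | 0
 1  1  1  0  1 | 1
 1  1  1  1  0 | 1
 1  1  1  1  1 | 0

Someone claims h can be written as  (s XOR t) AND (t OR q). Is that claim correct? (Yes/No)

Evaluate (s XOR t) AND (t OR q) on each row and compare to h:
  p=0, q=0, r=0, s=0, t=0: formula gives 0, h = 0 ✓
  p=0, q=0, r=0, s=0, t=1: formula gives 1, h = 1 ✓
  p=0, q=0, r=0, s=1, t=0: formula gives 0, h = 0 ✓
  p=0, q=0, r=0, s=1, t=1: formula gives 0, h = 0 ✓
  … (the remaining 28 rows also agree.)
No disagreement on any input; they are logically equivalent.

Yes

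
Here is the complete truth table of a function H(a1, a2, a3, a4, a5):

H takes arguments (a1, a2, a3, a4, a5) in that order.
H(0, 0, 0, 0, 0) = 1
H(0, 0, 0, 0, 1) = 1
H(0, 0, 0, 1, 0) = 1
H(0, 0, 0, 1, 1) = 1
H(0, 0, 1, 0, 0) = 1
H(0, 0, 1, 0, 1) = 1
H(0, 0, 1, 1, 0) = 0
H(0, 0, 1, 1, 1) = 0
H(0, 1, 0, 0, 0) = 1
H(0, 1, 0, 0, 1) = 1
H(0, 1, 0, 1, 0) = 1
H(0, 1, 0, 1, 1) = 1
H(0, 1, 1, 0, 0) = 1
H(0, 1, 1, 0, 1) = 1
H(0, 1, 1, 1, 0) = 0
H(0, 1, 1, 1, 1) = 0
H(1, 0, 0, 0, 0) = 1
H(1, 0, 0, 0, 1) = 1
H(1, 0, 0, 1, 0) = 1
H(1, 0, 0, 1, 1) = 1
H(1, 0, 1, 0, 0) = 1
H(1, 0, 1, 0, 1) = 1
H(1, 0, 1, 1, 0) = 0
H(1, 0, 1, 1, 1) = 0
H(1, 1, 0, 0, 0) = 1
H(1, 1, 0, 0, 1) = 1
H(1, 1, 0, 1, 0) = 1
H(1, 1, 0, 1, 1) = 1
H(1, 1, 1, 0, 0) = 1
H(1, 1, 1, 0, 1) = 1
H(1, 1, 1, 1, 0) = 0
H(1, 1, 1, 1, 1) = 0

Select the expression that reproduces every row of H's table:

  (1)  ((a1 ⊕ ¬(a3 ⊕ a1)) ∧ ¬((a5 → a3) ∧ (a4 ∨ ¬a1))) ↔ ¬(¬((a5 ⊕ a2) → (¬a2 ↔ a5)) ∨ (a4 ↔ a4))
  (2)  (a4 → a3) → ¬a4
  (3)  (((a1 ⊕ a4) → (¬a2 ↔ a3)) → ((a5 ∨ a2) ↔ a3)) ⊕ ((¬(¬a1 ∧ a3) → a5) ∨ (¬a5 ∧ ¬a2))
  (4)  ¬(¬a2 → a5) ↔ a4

2

(1): at (0,0,0,0,1) it gives 0, but H = 1 — eliminated.
(3): at (0,0,0,0,0) it gives 0, but H = 1 — eliminated.
(4): at (0,0,0,0,0) it gives 0, but H = 1 — eliminated.
(2) is the remaining candidate, and it agrees with H on all 32 inputs.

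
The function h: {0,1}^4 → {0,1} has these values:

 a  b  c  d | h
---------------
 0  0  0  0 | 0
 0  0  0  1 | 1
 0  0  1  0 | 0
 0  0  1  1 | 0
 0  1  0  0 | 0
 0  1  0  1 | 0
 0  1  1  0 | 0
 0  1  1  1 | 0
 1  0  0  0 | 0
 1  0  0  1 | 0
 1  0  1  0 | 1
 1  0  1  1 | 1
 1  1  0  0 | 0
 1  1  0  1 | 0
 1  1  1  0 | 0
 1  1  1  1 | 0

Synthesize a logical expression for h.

h(a, b, c, d) = ((((¬a ∧ ¬b) ∧ ¬c) ∧ d) ∨ (((a ∧ ¬b) ∧ c) ∧ ¬d)) ∨ (((a ∧ ¬b) ∧ c) ∧ d)

Collect the rows where h=1 — (0,0,0,1), (1,0,1,0), (1,0,1,1) — and write one minterm per row: ¬a·¬b·¬c·d, a·¬b·c·¬d, a·¬b·c·d. Their union (logical OR) reproduces the table exactly.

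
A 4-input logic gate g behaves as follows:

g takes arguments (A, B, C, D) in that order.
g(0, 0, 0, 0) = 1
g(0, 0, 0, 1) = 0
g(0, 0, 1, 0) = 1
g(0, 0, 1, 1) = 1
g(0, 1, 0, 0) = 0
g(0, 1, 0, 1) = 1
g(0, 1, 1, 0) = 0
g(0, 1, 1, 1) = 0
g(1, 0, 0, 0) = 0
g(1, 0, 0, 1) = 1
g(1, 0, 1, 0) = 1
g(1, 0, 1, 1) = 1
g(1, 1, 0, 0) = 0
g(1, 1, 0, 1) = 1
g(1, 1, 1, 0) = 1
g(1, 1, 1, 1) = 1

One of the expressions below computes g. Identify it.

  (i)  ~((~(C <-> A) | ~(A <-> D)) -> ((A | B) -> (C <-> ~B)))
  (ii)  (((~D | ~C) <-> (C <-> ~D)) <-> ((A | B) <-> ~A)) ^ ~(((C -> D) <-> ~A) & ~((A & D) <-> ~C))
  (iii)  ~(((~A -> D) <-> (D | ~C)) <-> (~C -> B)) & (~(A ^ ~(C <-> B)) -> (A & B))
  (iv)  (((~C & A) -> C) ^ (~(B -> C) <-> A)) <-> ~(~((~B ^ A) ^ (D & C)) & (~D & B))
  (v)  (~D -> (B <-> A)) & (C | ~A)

(i): at (0,0,0,0) it gives 0, but g = 1 — eliminated.
(iii): at (0,0,0,0) it gives 0, but g = 1 — eliminated.
(iv): at (0,0,0,0) it gives 0, but g = 1 — eliminated.
(v): at (0,0,0,1) it gives 1, but g = 0 — eliminated.
That leaves (ii). Evaluating it on every row reproduces the table of g exactly.

ii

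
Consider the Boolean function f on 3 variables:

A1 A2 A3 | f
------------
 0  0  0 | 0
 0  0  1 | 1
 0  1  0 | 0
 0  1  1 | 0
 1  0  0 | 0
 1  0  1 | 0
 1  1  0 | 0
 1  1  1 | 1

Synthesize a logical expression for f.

f(A1, A2, A3) = ((not A1 and not A2) and A3) or ((A1 and A2) and A3)

f=1 on 2 inputs: (0,0,1), (1,1,1). Reading each as a conjunction of literals (¬A1·¬A2·A3, A1·A2·A3) and taking the OR gives the canonical DNF.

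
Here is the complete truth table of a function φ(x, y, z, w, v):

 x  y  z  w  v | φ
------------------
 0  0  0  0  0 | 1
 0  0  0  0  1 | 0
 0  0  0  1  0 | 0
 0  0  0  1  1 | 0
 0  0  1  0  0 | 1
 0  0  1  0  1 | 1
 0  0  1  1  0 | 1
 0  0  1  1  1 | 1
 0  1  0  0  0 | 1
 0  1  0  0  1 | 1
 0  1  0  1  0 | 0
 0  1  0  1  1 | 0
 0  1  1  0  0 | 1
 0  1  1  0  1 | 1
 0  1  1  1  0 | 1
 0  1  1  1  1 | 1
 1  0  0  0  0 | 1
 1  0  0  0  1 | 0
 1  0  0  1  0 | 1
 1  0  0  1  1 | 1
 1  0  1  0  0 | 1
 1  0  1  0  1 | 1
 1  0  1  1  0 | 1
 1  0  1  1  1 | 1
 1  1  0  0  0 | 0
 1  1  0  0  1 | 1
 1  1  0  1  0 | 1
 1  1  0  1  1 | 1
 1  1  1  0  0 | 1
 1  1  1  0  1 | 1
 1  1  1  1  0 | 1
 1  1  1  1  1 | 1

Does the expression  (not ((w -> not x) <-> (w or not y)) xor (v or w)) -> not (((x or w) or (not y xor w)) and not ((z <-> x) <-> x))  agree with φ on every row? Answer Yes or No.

Evaluate (not ((w -> not x) <-> (w or not y)) xor (v or w)) -> not (((x or w) or (not y xor w)) and not ((z <-> x) <-> x)) on each row and compare to φ:
  x=0, y=0, z=0, w=0, v=0: formula gives 1, φ = 1 ✓
  x=0, y=0, z=0, w=0, v=1: formula gives 0, φ = 0 ✓
  x=0, y=0, z=0, w=1, v=0: formula gives 0, φ = 0 ✓
  x=0, y=0, z=0, w=1, v=1: formula gives 0, φ = 0 ✓
  … (the remaining 28 rows also agree.)
All 32 rows match — the expression computes φ exactly.

Yes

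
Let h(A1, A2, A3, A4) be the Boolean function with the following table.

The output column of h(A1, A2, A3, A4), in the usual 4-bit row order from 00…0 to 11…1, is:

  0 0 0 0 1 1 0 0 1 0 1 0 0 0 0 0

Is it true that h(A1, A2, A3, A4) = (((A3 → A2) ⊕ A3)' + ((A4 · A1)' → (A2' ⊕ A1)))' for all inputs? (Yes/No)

Yes

Evaluate (((A3 → A2) ⊕ A3)' + ((A4 · A1)' → (A2' ⊕ A1)))' on each row and compare to h:
  A1=0, A2=0, A3=0, A4=0: formula gives 0, h = 0 ✓
  A1=0, A2=0, A3=0, A4=1: formula gives 0, h = 0 ✓
  A1=0, A2=0, A3=1, A4=0: formula gives 0, h = 0 ✓
  A1=0, A2=0, A3=1, A4=1: formula gives 0, h = 0 ✓
  … (the remaining 12 rows also agree.)
Every row agrees, so the formula is equivalent.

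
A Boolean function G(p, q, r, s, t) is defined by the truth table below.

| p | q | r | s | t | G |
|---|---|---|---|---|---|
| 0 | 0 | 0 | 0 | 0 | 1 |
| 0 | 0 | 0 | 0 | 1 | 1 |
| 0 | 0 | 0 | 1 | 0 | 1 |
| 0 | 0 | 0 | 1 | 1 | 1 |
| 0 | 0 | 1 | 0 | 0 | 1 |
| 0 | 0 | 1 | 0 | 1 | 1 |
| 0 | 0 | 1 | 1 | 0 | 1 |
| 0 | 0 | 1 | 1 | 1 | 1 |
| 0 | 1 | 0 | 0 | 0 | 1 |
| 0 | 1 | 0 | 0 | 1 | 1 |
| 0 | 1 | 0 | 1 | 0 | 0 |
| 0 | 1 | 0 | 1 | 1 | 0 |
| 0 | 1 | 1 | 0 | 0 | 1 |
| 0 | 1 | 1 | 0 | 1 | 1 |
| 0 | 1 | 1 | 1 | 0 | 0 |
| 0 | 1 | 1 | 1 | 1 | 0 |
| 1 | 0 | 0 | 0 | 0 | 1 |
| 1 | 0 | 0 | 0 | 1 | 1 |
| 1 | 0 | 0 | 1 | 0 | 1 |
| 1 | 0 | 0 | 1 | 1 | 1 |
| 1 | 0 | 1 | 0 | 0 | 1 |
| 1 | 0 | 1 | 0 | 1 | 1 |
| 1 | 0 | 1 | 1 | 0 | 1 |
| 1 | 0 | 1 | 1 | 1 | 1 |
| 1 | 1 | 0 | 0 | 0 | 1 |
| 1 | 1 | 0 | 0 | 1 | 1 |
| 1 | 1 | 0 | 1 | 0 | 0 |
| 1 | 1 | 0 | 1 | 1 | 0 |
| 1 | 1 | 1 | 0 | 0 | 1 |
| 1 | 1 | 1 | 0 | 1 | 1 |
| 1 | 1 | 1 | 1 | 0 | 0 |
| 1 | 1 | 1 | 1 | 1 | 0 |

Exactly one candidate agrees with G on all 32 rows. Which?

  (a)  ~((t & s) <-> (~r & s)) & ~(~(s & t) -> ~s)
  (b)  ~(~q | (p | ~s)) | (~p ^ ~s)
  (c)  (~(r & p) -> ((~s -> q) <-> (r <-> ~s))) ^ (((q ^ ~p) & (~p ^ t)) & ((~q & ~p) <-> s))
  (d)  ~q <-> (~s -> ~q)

d

(a): at (0,0,0,0,0) it gives 0, but G = 1 — eliminated.
(b): at (0,0,0,0,0) it gives 0, but G = 1 — eliminated.
(c): at (0,0,0,1,0) it gives 0, but G = 1 — eliminated.
That leaves (d). Evaluating it on every row reproduces the table of G exactly.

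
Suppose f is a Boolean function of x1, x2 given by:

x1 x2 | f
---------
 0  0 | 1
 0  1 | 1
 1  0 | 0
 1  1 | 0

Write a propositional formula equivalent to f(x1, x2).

f(x1, x2) = ¬x1

The output is the negation of x1.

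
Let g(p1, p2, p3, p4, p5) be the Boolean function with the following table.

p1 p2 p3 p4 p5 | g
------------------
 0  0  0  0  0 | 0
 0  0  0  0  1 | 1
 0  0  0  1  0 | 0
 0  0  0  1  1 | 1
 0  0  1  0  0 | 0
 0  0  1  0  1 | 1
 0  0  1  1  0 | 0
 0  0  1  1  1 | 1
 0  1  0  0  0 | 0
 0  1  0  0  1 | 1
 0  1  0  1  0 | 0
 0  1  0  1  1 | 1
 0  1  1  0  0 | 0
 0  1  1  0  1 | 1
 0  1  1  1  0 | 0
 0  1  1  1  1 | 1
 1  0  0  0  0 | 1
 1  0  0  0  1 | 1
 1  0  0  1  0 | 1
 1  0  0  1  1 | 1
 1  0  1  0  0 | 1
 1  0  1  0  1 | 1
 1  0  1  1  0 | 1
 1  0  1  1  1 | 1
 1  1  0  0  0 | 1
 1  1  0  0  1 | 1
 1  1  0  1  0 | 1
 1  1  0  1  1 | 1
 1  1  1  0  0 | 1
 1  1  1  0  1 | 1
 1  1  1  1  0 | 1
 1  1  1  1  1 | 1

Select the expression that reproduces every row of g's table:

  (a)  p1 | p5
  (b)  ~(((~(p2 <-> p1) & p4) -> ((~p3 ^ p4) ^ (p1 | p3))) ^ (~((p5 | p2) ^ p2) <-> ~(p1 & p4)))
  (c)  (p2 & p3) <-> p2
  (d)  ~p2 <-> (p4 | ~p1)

(b) fails at (0,0,0,0,0): the formula yields 1, g is 0.
(c) fails at (0,0,0,0,0): the formula yields 1, g is 0.
(d) fails at (0,0,0,0,0): the formula yields 1, g is 0.
That leaves (a). Evaluating it on every row reproduces the table of g exactly.

a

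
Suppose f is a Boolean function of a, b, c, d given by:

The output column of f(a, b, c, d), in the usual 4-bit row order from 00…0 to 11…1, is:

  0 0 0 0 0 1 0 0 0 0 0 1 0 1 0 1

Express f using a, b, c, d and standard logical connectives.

f(a, b, c, d) = (((((~a & b) & ~c) & d) | (((a & ~b) & c) & d)) | (((a & b) & ~c) & d)) | (((a & b) & c) & d)

f=1 on 4 inputs: (0,1,0,1), (1,0,1,1), (1,1,0,1), (1,1,1,1). Reading each as a conjunction of literals (¬a·b·¬c·d, a·¬b·c·d, a·b·¬c·d, a·b·c·d) and taking the OR gives the canonical DNF.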